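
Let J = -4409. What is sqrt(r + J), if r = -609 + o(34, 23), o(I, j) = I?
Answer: 2*I*sqrt(1246) ≈ 70.597*I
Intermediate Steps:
r = -575 (r = -609 + 34 = -575)
sqrt(r + J) = sqrt(-575 - 4409) = sqrt(-4984) = 2*I*sqrt(1246)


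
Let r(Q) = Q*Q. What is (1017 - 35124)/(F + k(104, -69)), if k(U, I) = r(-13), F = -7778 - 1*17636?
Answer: 11369/8415 ≈ 1.3510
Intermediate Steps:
r(Q) = Q²
F = -25414 (F = -7778 - 17636 = -25414)
k(U, I) = 169 (k(U, I) = (-13)² = 169)
(1017 - 35124)/(F + k(104, -69)) = (1017 - 35124)/(-25414 + 169) = -34107/(-25245) = -34107*(-1/25245) = 11369/8415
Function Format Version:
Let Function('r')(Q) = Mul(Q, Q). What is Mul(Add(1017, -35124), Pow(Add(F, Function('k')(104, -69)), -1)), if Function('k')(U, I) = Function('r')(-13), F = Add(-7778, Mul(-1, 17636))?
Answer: Rational(11369, 8415) ≈ 1.3510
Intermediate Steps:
Function('r')(Q) = Pow(Q, 2)
F = -25414 (F = Add(-7778, -17636) = -25414)
Function('k')(U, I) = 169 (Function('k')(U, I) = Pow(-13, 2) = 169)
Mul(Add(1017, -35124), Pow(Add(F, Function('k')(104, -69)), -1)) = Mul(Add(1017, -35124), Pow(Add(-25414, 169), -1)) = Mul(-34107, Pow(-25245, -1)) = Mul(-34107, Rational(-1, 25245)) = Rational(11369, 8415)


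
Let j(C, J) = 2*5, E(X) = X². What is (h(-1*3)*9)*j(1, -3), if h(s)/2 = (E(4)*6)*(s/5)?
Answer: -10368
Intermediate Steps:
h(s) = 192*s/5 (h(s) = 2*((4²*6)*(s/5)) = 2*((16*6)*(s*(⅕))) = 2*(96*(s/5)) = 2*(96*s/5) = 192*s/5)
j(C, J) = 10
(h(-1*3)*9)*j(1, -3) = ((192*(-1*3)/5)*9)*10 = (((192/5)*(-3))*9)*10 = -576/5*9*10 = -5184/5*10 = -10368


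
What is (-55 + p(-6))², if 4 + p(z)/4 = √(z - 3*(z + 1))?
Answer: 3481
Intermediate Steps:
p(z) = -16 + 4*√(-3 - 2*z) (p(z) = -16 + 4*√(z - 3*(z + 1)) = -16 + 4*√(z - 3*(1 + z)) = -16 + 4*√(z + (-3 - 3*z)) = -16 + 4*√(-3 - 2*z))
(-55 + p(-6))² = (-55 + (-16 + 4*√(-3 - 2*(-6))))² = (-55 + (-16 + 4*√(-3 + 12)))² = (-55 + (-16 + 4*√9))² = (-55 + (-16 + 4*3))² = (-55 + (-16 + 12))² = (-55 - 4)² = (-59)² = 3481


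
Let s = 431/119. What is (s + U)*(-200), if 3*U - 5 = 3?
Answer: -449000/357 ≈ -1257.7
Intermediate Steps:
U = 8/3 (U = 5/3 + (⅓)*3 = 5/3 + 1 = 8/3 ≈ 2.6667)
s = 431/119 (s = 431*(1/119) = 431/119 ≈ 3.6218)
(s + U)*(-200) = (431/119 + 8/3)*(-200) = (2245/357)*(-200) = -449000/357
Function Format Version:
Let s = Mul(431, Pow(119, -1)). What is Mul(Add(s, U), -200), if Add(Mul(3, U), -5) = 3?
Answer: Rational(-449000, 357) ≈ -1257.7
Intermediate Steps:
U = Rational(8, 3) (U = Add(Rational(5, 3), Mul(Rational(1, 3), 3)) = Add(Rational(5, 3), 1) = Rational(8, 3) ≈ 2.6667)
s = Rational(431, 119) (s = Mul(431, Rational(1, 119)) = Rational(431, 119) ≈ 3.6218)
Mul(Add(s, U), -200) = Mul(Add(Rational(431, 119), Rational(8, 3)), -200) = Mul(Rational(2245, 357), -200) = Rational(-449000, 357)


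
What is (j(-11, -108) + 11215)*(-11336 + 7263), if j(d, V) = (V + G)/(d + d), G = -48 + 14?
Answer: -502754828/11 ≈ -4.5705e+7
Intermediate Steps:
G = -34
j(d, V) = (-34 + V)/(2*d) (j(d, V) = (V - 34)/(d + d) = (-34 + V)/((2*d)) = (-34 + V)*(1/(2*d)) = (-34 + V)/(2*d))
(j(-11, -108) + 11215)*(-11336 + 7263) = ((½)*(-34 - 108)/(-11) + 11215)*(-11336 + 7263) = ((½)*(-1/11)*(-142) + 11215)*(-4073) = (71/11 + 11215)*(-4073) = (123436/11)*(-4073) = -502754828/11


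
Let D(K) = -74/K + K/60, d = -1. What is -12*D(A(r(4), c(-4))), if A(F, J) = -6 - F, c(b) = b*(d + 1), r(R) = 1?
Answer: -4391/35 ≈ -125.46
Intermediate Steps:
c(b) = 0 (c(b) = b*(-1 + 1) = b*0 = 0)
D(K) = -74/K + K/60 (D(K) = -74/K + K*(1/60) = -74/K + K/60)
-12*D(A(r(4), c(-4))) = -12*(-74/(-6 - 1*1) + (-6 - 1*1)/60) = -12*(-74/(-6 - 1) + (-6 - 1)/60) = -12*(-74/(-7) + (1/60)*(-7)) = -12*(-74*(-1/7) - 7/60) = -12*(74/7 - 7/60) = -12*4391/420 = -4391/35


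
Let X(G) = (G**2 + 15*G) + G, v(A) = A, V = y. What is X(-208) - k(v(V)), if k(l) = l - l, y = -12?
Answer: 39936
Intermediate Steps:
V = -12
X(G) = G**2 + 16*G
k(l) = 0
X(-208) - k(v(V)) = -208*(16 - 208) - 1*0 = -208*(-192) + 0 = 39936 + 0 = 39936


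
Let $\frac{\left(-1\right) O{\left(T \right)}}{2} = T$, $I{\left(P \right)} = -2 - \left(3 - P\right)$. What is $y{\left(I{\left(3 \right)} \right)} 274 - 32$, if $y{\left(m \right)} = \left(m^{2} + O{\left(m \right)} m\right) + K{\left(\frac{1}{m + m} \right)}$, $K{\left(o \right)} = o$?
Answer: $- \frac{2393}{2} \approx -1196.5$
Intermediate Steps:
$I{\left(P \right)} = -5 + P$ ($I{\left(P \right)} = -2 + \left(-3 + P\right) = -5 + P$)
$O{\left(T \right)} = - 2 T$
$y{\left(m \right)} = \frac{1}{2 m} - m^{2}$ ($y{\left(m \right)} = \left(m^{2} + - 2 m m\right) + \frac{1}{m + m} = \left(m^{2} - 2 m^{2}\right) + \frac{1}{2 m} = - m^{2} + \frac{1}{2 m} = \frac{1}{2 m} - m^{2}$)
$y{\left(I{\left(3 \right)} \right)} 274 - 32 = \frac{\frac{1}{2} - \left(-5 + 3\right)^{3}}{-5 + 3} \cdot 274 - 32 = \frac{\frac{1}{2} - \left(-2\right)^{3}}{-2} \cdot 274 - 32 = - \frac{\frac{1}{2} - -8}{2} \cdot 274 - 32 = - \frac{\frac{1}{2} + 8}{2} \cdot 274 - 32 = \left(- \frac{1}{2}\right) \frac{17}{2} \cdot 274 - 32 = \left(- \frac{17}{4}\right) 274 - 32 = - \frac{2329}{2} - 32 = - \frac{2393}{2}$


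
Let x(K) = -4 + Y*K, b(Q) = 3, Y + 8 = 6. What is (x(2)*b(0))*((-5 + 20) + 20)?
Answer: -840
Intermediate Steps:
Y = -2 (Y = -8 + 6 = -2)
x(K) = -4 - 2*K
(x(2)*b(0))*((-5 + 20) + 20) = ((-4 - 2*2)*3)*((-5 + 20) + 20) = ((-4 - 4)*3)*(15 + 20) = -8*3*35 = -24*35 = -840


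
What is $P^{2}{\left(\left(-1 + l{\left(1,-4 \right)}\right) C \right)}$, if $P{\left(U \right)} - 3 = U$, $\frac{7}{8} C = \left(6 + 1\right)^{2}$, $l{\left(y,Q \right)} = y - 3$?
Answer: $27225$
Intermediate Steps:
$l{\left(y,Q \right)} = -3 + y$ ($l{\left(y,Q \right)} = y - 3 = -3 + y$)
$C = 56$ ($C = \frac{8 \left(6 + 1\right)^{2}}{7} = \frac{8 \cdot 7^{2}}{7} = \frac{8}{7} \cdot 49 = 56$)
$P{\left(U \right)} = 3 + U$
$P^{2}{\left(\left(-1 + l{\left(1,-4 \right)}\right) C \right)} = \left(3 + \left(-1 + \left(-3 + 1\right)\right) 56\right)^{2} = \left(3 + \left(-1 - 2\right) 56\right)^{2} = \left(3 - 168\right)^{2} = \left(-165\right)^{2} = 27225$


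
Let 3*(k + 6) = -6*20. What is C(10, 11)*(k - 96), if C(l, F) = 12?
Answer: -1704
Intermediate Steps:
k = -46 (k = -6 + (-6*20)/3 = -6 + (1/3)*(-120) = -6 - 40 = -46)
C(10, 11)*(k - 96) = 12*(-46 - 96) = 12*(-142) = -1704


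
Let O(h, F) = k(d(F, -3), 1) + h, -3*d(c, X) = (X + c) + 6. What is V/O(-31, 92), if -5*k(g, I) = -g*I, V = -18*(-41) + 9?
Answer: -2241/112 ≈ -20.009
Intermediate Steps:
d(c, X) = -2 - X/3 - c/3 (d(c, X) = -((X + c) + 6)/3 = -(6 + X + c)/3 = -2 - X/3 - c/3)
V = 747 (V = 738 + 9 = 747)
k(g, I) = I*g/5 (k(g, I) = -(-1)*g*I/5 = -(-1)*I*g/5 = I*g/5)
O(h, F) = -⅕ + h - F/15 (O(h, F) = (⅕)*1*(-2 - ⅓*(-3) - F/3) + h = (⅕)*1*(-2 + 1 - F/3) + h = (⅕)*1*(-1 - F/3) + h = (-⅕ - F/15) + h = -⅕ + h - F/15)
V/O(-31, 92) = 747/(-⅕ - 31 - 1/15*92) = 747/(-⅕ - 31 - 92/15) = 747/(-112/3) = 747*(-3/112) = -2241/112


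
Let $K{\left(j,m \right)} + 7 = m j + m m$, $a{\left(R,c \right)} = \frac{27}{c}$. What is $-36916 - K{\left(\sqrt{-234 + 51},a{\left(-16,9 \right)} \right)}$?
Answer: $-36918 - 3 i \sqrt{183} \approx -36918.0 - 40.583 i$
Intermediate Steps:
$K{\left(j,m \right)} = -7 + m^{2} + j m$ ($K{\left(j,m \right)} = -7 + \left(m j + m m\right) = -7 + \left(j m + m^{2}\right) = -7 + \left(m^{2} + j m\right) = -7 + m^{2} + j m$)
$-36916 - K{\left(\sqrt{-234 + 51},a{\left(-16,9 \right)} \right)} = -36916 - \left(-7 + \left(\frac{27}{9}\right)^{2} + \sqrt{-234 + 51} \cdot \frac{27}{9}\right) = -36916 - \left(-7 + \left(27 \cdot \frac{1}{9}\right)^{2} + \sqrt{-183} \cdot 27 \cdot \frac{1}{9}\right) = -36916 - \left(-7 + 3^{2} + i \sqrt{183} \cdot 3\right) = -36916 - \left(-7 + 9 + 3 i \sqrt{183}\right) = -36916 - \left(2 + 3 i \sqrt{183}\right) = -36918 - 3 i \sqrt{183}$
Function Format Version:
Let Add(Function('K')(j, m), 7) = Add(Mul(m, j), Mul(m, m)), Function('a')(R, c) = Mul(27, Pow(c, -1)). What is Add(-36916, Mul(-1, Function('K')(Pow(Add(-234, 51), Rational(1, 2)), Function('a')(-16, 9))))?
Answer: Add(-36918, Mul(-3, I, Pow(183, Rational(1, 2)))) ≈ Add(-36918., Mul(-40.583, I))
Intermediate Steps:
Function('K')(j, m) = Add(-7, Pow(m, 2), Mul(j, m)) (Function('K')(j, m) = Add(-7, Add(Mul(m, j), Mul(m, m))) = Add(-7, Add(Mul(j, m), Pow(m, 2))) = Add(-7, Add(Pow(m, 2), Mul(j, m))) = Add(-7, Pow(m, 2), Mul(j, m)))
Add(-36916, Mul(-1, Function('K')(Pow(Add(-234, 51), Rational(1, 2)), Function('a')(-16, 9)))) = Add(-36916, Mul(-1, Add(-7, Pow(Mul(27, Pow(9, -1)), 2), Mul(Pow(Add(-234, 51), Rational(1, 2)), Mul(27, Pow(9, -1)))))) = Add(-36916, Mul(-1, Add(-7, Pow(Mul(27, Rational(1, 9)), 2), Mul(Pow(-183, Rational(1, 2)), Mul(27, Rational(1, 9)))))) = Add(-36916, Mul(-1, Add(-7, Pow(3, 2), Mul(Mul(I, Pow(183, Rational(1, 2))), 3)))) = Add(-36916, Mul(-1, Add(-7, 9, Mul(3, I, Pow(183, Rational(1, 2)))))) = Add(-36916, Mul(-1, Add(2, Mul(3, I, Pow(183, Rational(1, 2)))))) = Add(-36916, Add(-2, Mul(-3, I, Pow(183, Rational(1, 2))))) = Add(-36918, Mul(-3, I, Pow(183, Rational(1, 2))))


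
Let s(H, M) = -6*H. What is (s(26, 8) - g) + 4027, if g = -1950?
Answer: 5821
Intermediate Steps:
(s(26, 8) - g) + 4027 = (-6*26 - 1*(-1950)) + 4027 = (-156 + 1950) + 4027 = 1794 + 4027 = 5821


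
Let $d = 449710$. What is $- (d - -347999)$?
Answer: $-797709$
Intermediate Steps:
$- (d - -347999) = - (449710 - -347999) = - (449710 + 347999) = \left(-1\right) 797709 = -797709$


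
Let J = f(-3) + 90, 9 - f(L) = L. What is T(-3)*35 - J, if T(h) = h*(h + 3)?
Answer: -102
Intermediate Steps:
T(h) = h*(3 + h)
f(L) = 9 - L
J = 102 (J = (9 - 1*(-3)) + 90 = (9 + 3) + 90 = 12 + 90 = 102)
T(-3)*35 - J = -3*(3 - 3)*35 - 1*102 = -3*0*35 - 102 = 0*35 - 102 = 0 - 102 = -102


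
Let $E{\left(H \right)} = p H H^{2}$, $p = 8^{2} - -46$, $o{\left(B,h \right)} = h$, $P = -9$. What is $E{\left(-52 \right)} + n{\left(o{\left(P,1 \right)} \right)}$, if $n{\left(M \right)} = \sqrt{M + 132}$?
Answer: $-15466880 + \sqrt{133} \approx -1.5467 \cdot 10^{7}$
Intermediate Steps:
$n{\left(M \right)} = \sqrt{132 + M}$
$p = 110$ ($p = 64 + 46 = 110$)
$E{\left(H \right)} = 110 H^{3}$ ($E{\left(H \right)} = 110 H H^{2} = 110 H^{3}$)
$E{\left(-52 \right)} + n{\left(o{\left(P,1 \right)} \right)} = 110 \left(-52\right)^{3} + \sqrt{132 + 1} = 110 \left(-140608\right) + \sqrt{133} = -15466880 + \sqrt{133}$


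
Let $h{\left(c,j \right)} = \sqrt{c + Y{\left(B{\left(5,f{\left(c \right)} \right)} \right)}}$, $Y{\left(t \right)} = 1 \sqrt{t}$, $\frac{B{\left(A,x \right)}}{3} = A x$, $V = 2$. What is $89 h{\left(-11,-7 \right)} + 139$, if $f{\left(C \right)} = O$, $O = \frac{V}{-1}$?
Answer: $139 + 89 \sqrt{-11 + i \sqrt{30}} \approx 210.43 + 303.7 i$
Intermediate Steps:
$O = -2$ ($O = \frac{2}{-1} = 2 \left(-1\right) = -2$)
$f{\left(C \right)} = -2$
$B{\left(A,x \right)} = 3 A x$
$Y{\left(t \right)} = \sqrt{t}$
$h{\left(c,j \right)} = \sqrt{c + i \sqrt{30}}$ ($h{\left(c,j \right)} = \sqrt{c + \sqrt{3 \cdot 5 \left(-2\right)}} = \sqrt{c + \sqrt{-30}} = \sqrt{c + i \sqrt{30}}$)
$89 h{\left(-11,-7 \right)} + 139 = 89 \sqrt{-11 + i \sqrt{30}} + 139 = 139 + 89 \sqrt{-11 + i \sqrt{30}}$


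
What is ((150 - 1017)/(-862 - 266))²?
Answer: 83521/141376 ≈ 0.59077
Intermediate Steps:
((150 - 1017)/(-862 - 266))² = (-867/(-1128))² = (-867*(-1/1128))² = (289/376)² = 83521/141376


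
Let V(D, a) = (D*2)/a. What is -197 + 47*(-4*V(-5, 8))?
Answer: 38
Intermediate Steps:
V(D, a) = 2*D/a (V(D, a) = (2*D)/a = 2*D/a)
-197 + 47*(-4*V(-5, 8)) = -197 + 47*(-8*(-5)/8) = -197 + 47*(-4*(-5/4)) = -197 + 47*5 = -197 + 235 = 38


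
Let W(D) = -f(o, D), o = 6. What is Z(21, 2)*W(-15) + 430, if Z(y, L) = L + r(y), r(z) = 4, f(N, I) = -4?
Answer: 454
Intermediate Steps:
Z(y, L) = 4 + L (Z(y, L) = L + 4 = 4 + L)
W(D) = 4 (W(D) = -1*(-4) = 4)
Z(21, 2)*W(-15) + 430 = (4 + 2)*4 + 430 = 6*4 + 430 = 24 + 430 = 454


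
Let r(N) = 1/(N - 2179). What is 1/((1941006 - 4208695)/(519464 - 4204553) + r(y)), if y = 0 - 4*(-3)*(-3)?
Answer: 8162472135/5019246046 ≈ 1.6262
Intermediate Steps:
y = -36 (y = 0 + 12*(-3) = 0 - 36 = -36)
r(N) = 1/(-2179 + N)
1/((1941006 - 4208695)/(519464 - 4204553) + r(y)) = 1/((1941006 - 4208695)/(519464 - 4204553) + 1/(-2179 - 36)) = 1/(-2267689/(-3685089) + 1/(-2215)) = 1/(-2267689*(-1/3685089) - 1/2215) = 1/(2267689/3685089 - 1/2215) = 1/(5019246046/8162472135) = 8162472135/5019246046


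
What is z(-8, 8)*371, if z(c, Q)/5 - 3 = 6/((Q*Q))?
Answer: 183645/32 ≈ 5738.9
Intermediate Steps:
z(c, Q) = 15 + 30/Q² (z(c, Q) = 15 + 5*(6/((Q*Q))) = 15 + 5*(6/(Q²)) = 15 + 5*(6/Q²) = 15 + 30/Q²)
z(-8, 8)*371 = (15 + 30/8²)*371 = (15 + 30*(1/64))*371 = (15 + 15/32)*371 = (495/32)*371 = 183645/32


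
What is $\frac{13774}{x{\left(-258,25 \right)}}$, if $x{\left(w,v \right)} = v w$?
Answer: $- \frac{6887}{3225} \approx -2.1355$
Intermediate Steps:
$\frac{13774}{x{\left(-258,25 \right)}} = \frac{13774}{25 \left(-258\right)} = \frac{13774}{-6450} = 13774 \left(- \frac{1}{6450}\right) = - \frac{6887}{3225}$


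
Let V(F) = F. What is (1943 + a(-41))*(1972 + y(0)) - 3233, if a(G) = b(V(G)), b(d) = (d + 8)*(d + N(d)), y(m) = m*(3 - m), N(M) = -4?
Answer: 6756783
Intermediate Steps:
b(d) = (-4 + d)*(8 + d) (b(d) = (d + 8)*(d - 4) = (8 + d)*(-4 + d) = (-4 + d)*(8 + d))
a(G) = -32 + G² + 4*G
(1943 + a(-41))*(1972 + y(0)) - 3233 = (1943 + (-32 + (-41)² + 4*(-41)))*(1972 + 0*(3 - 1*0)) - 3233 = (1943 + (-32 + 1681 - 164))*(1972 + 0*(3 + 0)) - 3233 = (1943 + 1485)*(1972 + 0*3) - 3233 = 3428*(1972 + 0) - 3233 = 3428*1972 - 3233 = 6760016 - 3233 = 6756783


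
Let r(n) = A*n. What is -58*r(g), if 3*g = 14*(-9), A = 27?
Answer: 65772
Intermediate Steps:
g = -42 (g = (14*(-9))/3 = (⅓)*(-126) = -42)
r(n) = 27*n
-58*r(g) = -1566*(-42) = -58*(-1134) = 65772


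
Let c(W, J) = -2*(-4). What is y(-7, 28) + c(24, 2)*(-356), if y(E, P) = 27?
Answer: -2821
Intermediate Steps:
c(W, J) = 8
y(-7, 28) + c(24, 2)*(-356) = 27 + 8*(-356) = 27 - 2848 = -2821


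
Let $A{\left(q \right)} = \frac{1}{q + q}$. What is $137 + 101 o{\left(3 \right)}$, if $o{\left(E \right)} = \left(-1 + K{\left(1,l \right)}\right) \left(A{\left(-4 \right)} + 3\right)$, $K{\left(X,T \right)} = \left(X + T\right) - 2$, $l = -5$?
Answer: $- \frac{15165}{8} \approx -1895.6$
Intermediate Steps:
$K{\left(X,T \right)} = -2 + T + X$ ($K{\left(X,T \right)} = \left(T + X\right) - 2 = -2 + T + X$)
$A{\left(q \right)} = \frac{1}{2 q}$
$o{\left(E \right)} = - \frac{161}{8}$ ($o{\left(E \right)} = \left(-1 - 6\right) \left(\frac{1}{2 \left(-4\right)} + 3\right) = \left(-1 - 6\right) \left(\frac{1}{2} \left(- \frac{1}{4}\right) + 3\right) = - 7 \left(- \frac{1}{8} + 3\right) = \left(-7\right) \frac{23}{8} = - \frac{161}{8}$)
$137 + 101 o{\left(3 \right)} = 137 + 101 \left(- \frac{161}{8}\right) = 137 - \frac{16261}{8} = - \frac{15165}{8}$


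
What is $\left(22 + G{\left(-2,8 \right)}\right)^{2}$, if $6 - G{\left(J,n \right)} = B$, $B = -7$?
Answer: $1225$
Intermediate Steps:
$G{\left(J,n \right)} = 13$ ($G{\left(J,n \right)} = 6 - -7 = 6 + 7 = 13$)
$\left(22 + G{\left(-2,8 \right)}\right)^{2} = \left(22 + 13\right)^{2} = 35^{2} = 1225$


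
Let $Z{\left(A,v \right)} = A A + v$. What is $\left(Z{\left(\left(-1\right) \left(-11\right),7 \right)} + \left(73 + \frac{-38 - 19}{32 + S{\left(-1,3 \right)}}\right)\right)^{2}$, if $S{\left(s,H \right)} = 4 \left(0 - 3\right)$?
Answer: $\frac{15705369}{400} \approx 39263.0$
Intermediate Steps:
$Z{\left(A,v \right)} = v + A^{2}$ ($Z{\left(A,v \right)} = A^{2} + v = v + A^{2}$)
$S{\left(s,H \right)} = -12$ ($S{\left(s,H \right)} = 4 \left(-3\right) = -12$)
$\left(Z{\left(\left(-1\right) \left(-11\right),7 \right)} + \left(73 + \frac{-38 - 19}{32 + S{\left(-1,3 \right)}}\right)\right)^{2} = \left(\left(7 + \left(\left(-1\right) \left(-11\right)\right)^{2}\right) + \left(73 + \frac{-38 - 19}{32 - 12}\right)\right)^{2} = \left(\left(7 + 11^{2}\right) + \left(73 - \frac{57}{20}\right)\right)^{2} = \left(\left(7 + 121\right) + \left(73 - \frac{57}{20}\right)\right)^{2} = \left(128 + \left(73 - \frac{57}{20}\right)\right)^{2} = \left(128 + \frac{1403}{20}\right)^{2} = \left(\frac{3963}{20}\right)^{2} = \frac{15705369}{400}$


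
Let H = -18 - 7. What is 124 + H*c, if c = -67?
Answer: 1799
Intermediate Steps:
H = -25
124 + H*c = 124 - 25*(-67) = 124 + 1675 = 1799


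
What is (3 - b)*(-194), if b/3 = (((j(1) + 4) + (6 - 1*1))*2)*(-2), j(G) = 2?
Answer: -26190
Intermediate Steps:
b = -132 (b = 3*((((2 + 4) + (6 - 1*1))*2)*(-2)) = 3*(((6 + (6 - 1))*2)*(-2)) = 3*(((6 + 5)*2)*(-2)) = 3*((11*2)*(-2)) = 3*(22*(-2)) = 3*(-44) = -132)
(3 - b)*(-194) = (3 - 1*(-132))*(-194) = (3 + 132)*(-194) = 135*(-194) = -26190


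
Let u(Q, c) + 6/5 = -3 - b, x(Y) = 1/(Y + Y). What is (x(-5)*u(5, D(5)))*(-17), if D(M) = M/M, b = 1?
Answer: -221/25 ≈ -8.8400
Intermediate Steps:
D(M) = 1
x(Y) = 1/(2*Y)
u(Q, c) = -26/5 (u(Q, c) = -6/5 + (-3 - 1*1) = -6/5 + (-3 - 1) = -6/5 - 4 = -26/5)
(x(-5)*u(5, D(5)))*(-17) = (((1/2)/(-5))*(-26/5))*(-17) = (((1/2)*(-1/5))*(-26/5))*(-17) = -1/10*(-26/5)*(-17) = (13/25)*(-17) = -221/25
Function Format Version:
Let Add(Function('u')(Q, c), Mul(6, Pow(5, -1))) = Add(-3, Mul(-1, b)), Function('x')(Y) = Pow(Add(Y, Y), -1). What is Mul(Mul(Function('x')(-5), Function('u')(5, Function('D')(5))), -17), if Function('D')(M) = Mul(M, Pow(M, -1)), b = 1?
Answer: Rational(-221, 25) ≈ -8.8400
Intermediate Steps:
Function('D')(M) = 1
Function('x')(Y) = Mul(Rational(1, 2), Pow(Y, -1)) (Function('x')(Y) = Pow(Mul(2, Y), -1) = Mul(Rational(1, 2), Pow(Y, -1)))
Function('u')(Q, c) = Rational(-26, 5) (Function('u')(Q, c) = Add(Rational(-6, 5), Add(-3, Mul(-1, 1))) = Add(Rational(-6, 5), Add(-3, -1)) = Add(Rational(-6, 5), -4) = Rational(-26, 5))
Mul(Mul(Function('x')(-5), Function('u')(5, Function('D')(5))), -17) = Mul(Mul(Mul(Rational(1, 2), Pow(-5, -1)), Rational(-26, 5)), -17) = Mul(Mul(Mul(Rational(1, 2), Rational(-1, 5)), Rational(-26, 5)), -17) = Mul(Mul(Rational(-1, 10), Rational(-26, 5)), -17) = Mul(Rational(13, 25), -17) = Rational(-221, 25)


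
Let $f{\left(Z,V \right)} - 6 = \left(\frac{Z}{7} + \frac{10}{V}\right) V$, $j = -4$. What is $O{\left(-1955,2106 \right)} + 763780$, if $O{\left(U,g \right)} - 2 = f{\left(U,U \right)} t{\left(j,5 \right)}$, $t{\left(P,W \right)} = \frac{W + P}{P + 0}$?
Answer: $\frac{17563759}{28} \approx 6.2728 \cdot 10^{5}$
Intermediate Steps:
$t{\left(P,W \right)} = \frac{P + W}{P}$
$f{\left(Z,V \right)} = 6 + V \left(\frac{10}{V} + \frac{Z}{7}\right)$ ($f{\left(Z,V \right)} = 6 + \left(\frac{Z}{7} + \frac{10}{V}\right) V = 6 + \left(\frac{10}{V} + \frac{Z}{7}\right) V = 6 + V \left(\frac{10}{V} + \frac{Z}{7}\right)$)
$O{\left(U,g \right)} = -2 - \frac{U^{2}}{28}$ ($O{\left(U,g \right)} = 2 + \left(16 + \frac{U U}{7}\right) \frac{-4 + 5}{-4} = 2 + \left(16 + \frac{U^{2}}{7}\right) \left(\left(- \frac{1}{4}\right) 1\right) = 2 + \left(16 + \frac{U^{2}}{7}\right) \left(- \frac{1}{4}\right) = 2 - \left(4 + \frac{U^{2}}{28}\right) = -2 - \frac{U^{2}}{28}$)
$O{\left(-1955,2106 \right)} + 763780 = \left(-2 - \frac{\left(-1955\right)^{2}}{28}\right) + 763780 = \left(-2 - \frac{3822025}{28}\right) + 763780 = - \frac{3822081}{28} + 763780 = \frac{17563759}{28}$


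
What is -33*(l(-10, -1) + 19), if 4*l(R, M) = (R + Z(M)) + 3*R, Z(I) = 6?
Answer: -693/2 ≈ -346.50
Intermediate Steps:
l(R, M) = 3/2 + R (l(R, M) = ((R + 6) + 3*R)/4 = ((6 + R) + 3*R)/4 = (6 + 4*R)/4 = 3/2 + R)
-33*(l(-10, -1) + 19) = -33*((3/2 - 10) + 19) = -33*(-17/2 + 19) = -33*21/2 = -693/2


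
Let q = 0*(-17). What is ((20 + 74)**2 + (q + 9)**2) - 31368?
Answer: -22451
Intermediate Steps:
q = 0
((20 + 74)**2 + (q + 9)**2) - 31368 = ((20 + 74)**2 + (0 + 9)**2) - 31368 = (94**2 + 9**2) - 31368 = (8836 + 81) - 31368 = 8917 - 31368 = -22451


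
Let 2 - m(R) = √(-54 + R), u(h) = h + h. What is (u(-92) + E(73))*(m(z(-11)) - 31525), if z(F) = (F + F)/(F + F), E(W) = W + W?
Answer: 1197874 + 38*I*√53 ≈ 1.1979e+6 + 276.64*I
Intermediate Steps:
E(W) = 2*W
u(h) = 2*h
z(F) = 1 (z(F) = (2*F)/((2*F)) = (2*F)*(1/(2*F)) = 1)
m(R) = 2 - √(-54 + R)
(u(-92) + E(73))*(m(z(-11)) - 31525) = (2*(-92) + 2*73)*((2 - √(-54 + 1)) - 31525) = (-184 + 146)*((2 - √(-53)) - 31525) = -38*((2 - I*√53) - 31525) = -38*(-31523 - I*√53) = 1197874 + 38*I*√53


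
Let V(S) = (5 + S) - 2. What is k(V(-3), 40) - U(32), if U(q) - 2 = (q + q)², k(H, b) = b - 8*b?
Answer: -4378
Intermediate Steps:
V(S) = 3 + S
k(H, b) = -7*b
U(q) = 2 + 4*q² (U(q) = 2 + (q + q)² = 2 + (2*q)² = 2 + 4*q²)
k(V(-3), 40) - U(32) = -7*40 - (2 + 4*32²) = -280 - (2 + 4*1024) = -280 - (2 + 4096) = -280 - 1*4098 = -280 - 4098 = -4378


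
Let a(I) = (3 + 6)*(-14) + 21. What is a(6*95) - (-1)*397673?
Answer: 397568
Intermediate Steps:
a(I) = -105 (a(I) = 9*(-14) + 21 = -126 + 21 = -105)
a(6*95) - (-1)*397673 = -105 - (-1)*397673 = -105 - 1*(-397673) = -105 + 397673 = 397568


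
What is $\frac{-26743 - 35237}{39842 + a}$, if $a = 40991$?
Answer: $- \frac{61980}{80833} \approx -0.76677$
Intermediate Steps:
$\frac{-26743 - 35237}{39842 + a} = \frac{-26743 - 35237}{39842 + 40991} = - \frac{61980}{80833}$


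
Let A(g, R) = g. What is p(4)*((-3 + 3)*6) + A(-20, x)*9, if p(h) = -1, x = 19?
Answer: -180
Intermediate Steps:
p(4)*((-3 + 3)*6) + A(-20, x)*9 = -(-3 + 3)*6 - 20*9 = -0*6 - 180 = -1*0 - 180 = 0 - 180 = -180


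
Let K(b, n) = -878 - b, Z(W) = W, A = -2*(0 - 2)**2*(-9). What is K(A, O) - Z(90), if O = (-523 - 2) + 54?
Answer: -1040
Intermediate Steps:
O = -471 (O = -525 + 54 = -471)
A = 72 (A = -2*(-2)**2*(-9) = -2*4*(-9) = -8*(-9) = 72)
K(A, O) - Z(90) = (-878 - 1*72) - 1*90 = (-878 - 72) - 90 = -950 - 90 = -1040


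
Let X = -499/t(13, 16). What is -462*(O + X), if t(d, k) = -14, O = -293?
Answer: 118899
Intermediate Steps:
X = 499/14 (X = -499/(-14) = -499*(-1/14) = 499/14 ≈ 35.643)
-462*(O + X) = -462*(-293 + 499/14) = -462*(-3603/14) = 118899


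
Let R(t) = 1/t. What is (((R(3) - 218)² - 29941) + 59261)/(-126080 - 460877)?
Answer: -690289/5282613 ≈ -0.13067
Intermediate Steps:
(((R(3) - 218)² - 29941) + 59261)/(-126080 - 460877) = (((1/3 - 218)² - 29941) + 59261)/(-126080 - 460877) = (((⅓ - 218)² - 29941) + 59261)/(-586957) = (((-653/3)² - 29941) + 59261)*(-1/586957) = ((426409/9 - 29941) + 59261)*(-1/586957) = (156940/9 + 59261)*(-1/586957) = (690289/9)*(-1/586957) = -690289/5282613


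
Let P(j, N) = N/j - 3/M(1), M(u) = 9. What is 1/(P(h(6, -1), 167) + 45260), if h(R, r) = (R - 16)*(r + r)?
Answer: 60/2716081 ≈ 2.2091e-5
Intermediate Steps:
h(R, r) = 2*r*(-16 + R) (h(R, r) = (-16 + R)*(2*r) = 2*r*(-16 + R))
P(j, N) = -1/3 + N/j (P(j, N) = N/j - 3/9 = N/j - 3*1/9 = N/j - 1/3 = -1/3 + N/j)
1/(P(h(6, -1), 167) + 45260) = 1/((167 - 2*(-1)*(-16 + 6)/3)/((2*(-1)*(-16 + 6))) + 45260) = 1/((167 - 2*(-1)*(-10)/3)/((2*(-1)*(-10))) + 45260) = 1/((167 - 1/3*20)/20 + 45260) = 1/((167 - 20/3)/20 + 45260) = 1/((1/20)*(481/3) + 45260) = 1/(481/60 + 45260) = 1/(2716081/60) = 60/2716081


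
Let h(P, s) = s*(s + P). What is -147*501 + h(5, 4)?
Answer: -73611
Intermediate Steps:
h(P, s) = s*(P + s)
-147*501 + h(5, 4) = -147*501 + 4*(5 + 4) = -73647 + 4*9 = -73647 + 36 = -73611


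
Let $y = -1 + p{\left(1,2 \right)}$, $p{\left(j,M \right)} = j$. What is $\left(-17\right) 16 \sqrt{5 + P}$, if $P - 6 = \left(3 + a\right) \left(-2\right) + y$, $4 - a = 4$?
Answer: $- 272 \sqrt{5} \approx -608.21$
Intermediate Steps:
$a = 0$ ($a = 4 - 4 = 0$)
$y = 0$ ($y = -1 + 1 = 0$)
$P = 0$ ($P = 6 + \left(\left(3 + 0\right) \left(-2\right) + 0\right) = 6 + \left(3 \left(-2\right) + 0\right) = 6 + \left(-6 + 0\right) = 6 - 6 = 0$)
$\left(-17\right) 16 \sqrt{5 + P} = \left(-17\right) 16 \sqrt{5 + 0} = - 272 \sqrt{5}$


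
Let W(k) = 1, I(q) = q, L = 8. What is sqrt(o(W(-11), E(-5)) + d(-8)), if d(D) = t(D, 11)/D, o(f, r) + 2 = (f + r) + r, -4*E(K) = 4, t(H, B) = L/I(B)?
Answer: I*sqrt(374)/11 ≈ 1.7581*I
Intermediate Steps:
t(H, B) = 8/B
E(K) = -1 (E(K) = -1/4*4 = -1)
o(f, r) = -2 + f + 2*r (o(f, r) = -2 + ((f + r) + r) = -2 + (f + 2*r) = -2 + f + 2*r)
d(D) = 8/(11*D) (d(D) = (8/11)/D = (8*(1/11))/D = 8/(11*D))
sqrt(o(W(-11), E(-5)) + d(-8)) = sqrt((-2 + 1 + 2*(-1)) + (8/11)/(-8)) = sqrt((-2 + 1 - 2) + (8/11)*(-1/8)) = sqrt(-3 - 1/11) = sqrt(-34/11) = I*sqrt(374)/11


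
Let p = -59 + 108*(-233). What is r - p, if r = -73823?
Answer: -48600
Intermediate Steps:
p = -25223 (p = -59 - 25164 = -25223)
r - p = -73823 - 1*(-25223) = -73823 + 25223 = -48600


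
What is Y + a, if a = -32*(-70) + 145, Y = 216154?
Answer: 218539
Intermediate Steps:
a = 2385 (a = 2240 + 145 = 2385)
Y + a = 216154 + 2385 = 218539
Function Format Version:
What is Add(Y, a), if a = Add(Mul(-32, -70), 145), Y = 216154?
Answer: 218539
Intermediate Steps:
a = 2385 (a = Add(2240, 145) = 2385)
Add(Y, a) = Add(216154, 2385) = 218539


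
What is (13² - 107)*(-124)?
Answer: -7688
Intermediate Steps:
(13² - 107)*(-124) = (169 - 107)*(-124) = 62*(-124) = -7688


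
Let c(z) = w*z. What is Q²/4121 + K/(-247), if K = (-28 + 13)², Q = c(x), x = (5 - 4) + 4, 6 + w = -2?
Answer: -40925/78299 ≈ -0.52268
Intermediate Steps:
w = -8 (w = -6 - 2 = -8)
x = 5 (x = 1 + 4 = 5)
c(z) = -8*z
Q = -40 (Q = -8*5 = -40)
K = 225 (K = (-15)² = 225)
Q²/4121 + K/(-247) = (-40)²/4121 + 225/(-247) = 1600*(1/4121) + 225*(-1/247) = 1600/4121 - 225/247 = -40925/78299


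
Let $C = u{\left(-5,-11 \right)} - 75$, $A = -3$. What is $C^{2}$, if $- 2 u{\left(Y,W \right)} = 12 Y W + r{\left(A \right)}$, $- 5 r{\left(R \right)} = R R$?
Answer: $\frac{16329681}{100} \approx 1.633 \cdot 10^{5}$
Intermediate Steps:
$r{\left(R \right)} = - \frac{R^{2}}{5}$ ($r{\left(R \right)} = - \frac{R R}{5} = - \frac{R^{2}}{5}$)
$u{\left(Y,W \right)} = \frac{9}{10} - 6 W Y$ ($u{\left(Y,W \right)} = - \frac{12 Y W - \frac{\left(-3\right)^{2}}{5}}{2} = - \frac{12 W Y - \frac{9}{5}}{2} = - \frac{- \frac{9}{5} + 12 W Y}{2} = \frac{9}{10} - 6 W Y$)
$C = - \frac{4041}{10}$ ($C = \left(\frac{9}{10} - \left(-66\right) \left(-5\right)\right) - 75 = \left(\frac{9}{10} - 330\right) - 75 = - \frac{3291}{10} - 75 = - \frac{4041}{10} \approx -404.1$)
$C^{2} = \left(- \frac{4041}{10}\right)^{2} = \frac{16329681}{100}$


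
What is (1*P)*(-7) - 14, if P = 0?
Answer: -14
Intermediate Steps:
(1*P)*(-7) - 14 = (1*0)*(-7) - 14 = 0*(-7) - 14 = 0 - 14 = -14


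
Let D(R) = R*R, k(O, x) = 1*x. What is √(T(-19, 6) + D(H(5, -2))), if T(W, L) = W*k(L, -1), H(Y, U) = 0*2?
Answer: √19 ≈ 4.3589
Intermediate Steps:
H(Y, U) = 0
k(O, x) = x
D(R) = R²
T(W, L) = -W (T(W, L) = W*(-1) = -W)
√(T(-19, 6) + D(H(5, -2))) = √(-1*(-19) + 0²) = √(19 + 0) = √19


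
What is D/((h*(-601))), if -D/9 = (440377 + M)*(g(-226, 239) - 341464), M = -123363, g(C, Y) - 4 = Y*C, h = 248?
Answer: -282084287931/37262 ≈ -7.5703e+6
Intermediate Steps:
g(C, Y) = 4 + C*Y (g(C, Y) = 4 + Y*C = 4 + C*Y)
D = 1128337151724 (D = -9*(440377 - 123363)*((4 - 226*239) - 341464) = -2853126*((4 - 54014) - 341464) = -2853126*(-54010 - 341464) = -2853126*(-395474) = -9*(-125370794636) = 1128337151724)
D/((h*(-601))) = 1128337151724/((248*(-601))) = 1128337151724/(-149048) = 1128337151724*(-1/149048) = -282084287931/37262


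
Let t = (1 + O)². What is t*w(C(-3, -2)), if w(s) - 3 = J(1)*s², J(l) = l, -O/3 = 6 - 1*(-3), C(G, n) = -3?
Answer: 8112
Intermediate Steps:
O = -27 (O = -3*(6 - 1*(-3)) = -3*(6 + 3) = -3*9 = -27)
w(s) = 3 + s² (w(s) = 3 + 1*s² = 3 + s²)
t = 676 (t = (1 - 27)² = (-26)² = 676)
t*w(C(-3, -2)) = 676*(3 + (-3)²) = 676*(3 + 9) = 676*12 = 8112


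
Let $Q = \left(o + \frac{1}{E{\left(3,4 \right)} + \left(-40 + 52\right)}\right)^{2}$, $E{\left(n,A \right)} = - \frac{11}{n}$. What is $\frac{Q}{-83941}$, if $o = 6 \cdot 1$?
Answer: $- \frac{23409}{52463125} \approx -0.0004462$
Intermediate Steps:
$o = 6$
$Q = \frac{23409}{625}$ ($Q = \left(6 + \frac{1}{- \frac{11}{3} + \left(-40 + 52\right)}\right)^{2} = \left(6 + \frac{1}{\left(-11\right) \frac{1}{3} + 12}\right)^{2} = \left(6 + \frac{1}{- \frac{11}{3} + 12}\right)^{2} = \left(6 + \frac{1}{\frac{25}{3}}\right)^{2} = \left(6 + \frac{3}{25}\right)^{2} = \left(\frac{153}{25}\right)^{2} = \frac{23409}{625} \approx 37.454$)
$\frac{Q}{-83941} = \frac{23409}{625 \left(-83941\right)} = \frac{23409}{625} \left(- \frac{1}{83941}\right) = - \frac{23409}{52463125}$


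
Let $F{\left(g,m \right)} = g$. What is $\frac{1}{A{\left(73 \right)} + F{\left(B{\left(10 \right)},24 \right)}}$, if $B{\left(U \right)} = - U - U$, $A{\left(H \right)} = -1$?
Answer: $- \frac{1}{21} \approx -0.047619$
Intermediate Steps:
$B{\left(U \right)} = - 2 U$
$\frac{1}{A{\left(73 \right)} + F{\left(B{\left(10 \right)},24 \right)}} = \frac{1}{-1 - 20} = \frac{1}{-21} = - \frac{1}{21}$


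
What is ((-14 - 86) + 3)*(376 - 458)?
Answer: 7954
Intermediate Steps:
((-14 - 86) + 3)*(376 - 458) = (-100 + 3)*(-82) = -97*(-82) = 7954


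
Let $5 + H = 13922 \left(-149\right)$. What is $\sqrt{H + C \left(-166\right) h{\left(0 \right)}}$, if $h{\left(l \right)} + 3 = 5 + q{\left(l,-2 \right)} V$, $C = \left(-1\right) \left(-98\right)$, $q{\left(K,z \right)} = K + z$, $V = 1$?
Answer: $3 i \sqrt{230487} \approx 1440.3 i$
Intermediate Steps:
$C = 98$
$h{\left(l \right)} = l$ ($h{\left(l \right)} = -3 + \left(5 + \left(l - 2\right) 1\right) = -3 + \left(5 + \left(-2 + l\right) 1\right) = -3 + \left(5 + \left(-2 + l\right)\right) = -3 + \left(3 + l\right) = l$)
$H = -2074383$ ($H = -5 + 13922 \left(-149\right) = -5 - 2074378 = -2074383$)
$\sqrt{H + C \left(-166\right) h{\left(0 \right)}} = \sqrt{-2074383 + 98 \left(-166\right) 0} = \sqrt{-2074383 - 0} = \sqrt{-2074383 + 0} = \sqrt{-2074383} = 3 i \sqrt{230487}$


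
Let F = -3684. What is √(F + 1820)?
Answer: 2*I*√466 ≈ 43.174*I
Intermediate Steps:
√(F + 1820) = √(-3684 + 1820) = √(-1864) = 2*I*√466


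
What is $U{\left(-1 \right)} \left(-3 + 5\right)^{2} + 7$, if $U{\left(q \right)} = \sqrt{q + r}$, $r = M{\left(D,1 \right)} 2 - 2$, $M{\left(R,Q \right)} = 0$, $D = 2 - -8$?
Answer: $7 + 4 i \sqrt{3} \approx 7.0 + 6.9282 i$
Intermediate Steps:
$D = 10$ ($D = 2 + 8 = 10$)
$r = -2$ ($r = 0 \cdot 2 - 2 = 0 - 2 = -2$)
$U{\left(q \right)} = \sqrt{-2 + q}$ ($U{\left(q \right)} = \sqrt{q - 2} = \sqrt{-2 + q}$)
$U{\left(-1 \right)} \left(-3 + 5\right)^{2} + 7 = \sqrt{-2 - 1} \left(-3 + 5\right)^{2} + 7 = \sqrt{-3} \cdot 2^{2} + 7 = i \sqrt{3} \cdot 4 + 7 = 4 i \sqrt{3} + 7 = 7 + 4 i \sqrt{3}$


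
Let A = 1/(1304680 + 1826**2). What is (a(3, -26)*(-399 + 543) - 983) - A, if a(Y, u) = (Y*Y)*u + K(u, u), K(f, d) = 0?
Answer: -160874355125/4638956 ≈ -34679.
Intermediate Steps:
a(Y, u) = u*Y**2 (a(Y, u) = (Y*Y)*u + 0 = Y**2*u + 0 = u*Y**2 + 0 = u*Y**2)
A = 1/4638956 (A = 1/(1304680 + 3334276) = 1/4638956 ≈ 2.1557e-7)
(a(3, -26)*(-399 + 543) - 983) - A = ((-26*3**2)*(-399 + 543) - 983) - 1*1/4638956 = (-26*9*144 - 983) - 1/4638956 = (-234*144 - 983) - 1/4638956 = (-33696 - 983) - 1/4638956 = -34679 - 1/4638956 = -160874355125/4638956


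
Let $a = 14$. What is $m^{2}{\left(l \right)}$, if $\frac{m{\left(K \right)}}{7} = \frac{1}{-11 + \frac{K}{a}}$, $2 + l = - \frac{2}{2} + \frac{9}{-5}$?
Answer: $\frac{60025}{157609} \approx 0.38085$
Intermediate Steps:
$l = - \frac{24}{5}$ ($l = -2 + \left(- \frac{2}{2} + \frac{9}{-5}\right) = -2 + \left(\left(-2\right) \frac{1}{2} + 9 \left(- \frac{1}{5}\right)\right) = -2 - \frac{14}{5} = - \frac{24}{5} \approx -4.8$)
$m{\left(K \right)} = \frac{7}{-11 + \frac{K}{14}}$
$m^{2}{\left(l \right)} = \left(\frac{98}{-154 - \frac{24}{5}}\right)^{2} = \left(\frac{98}{- \frac{794}{5}}\right)^{2} = \left(98 \left(- \frac{5}{794}\right)\right)^{2} = \left(- \frac{245}{397}\right)^{2} = \frac{60025}{157609}$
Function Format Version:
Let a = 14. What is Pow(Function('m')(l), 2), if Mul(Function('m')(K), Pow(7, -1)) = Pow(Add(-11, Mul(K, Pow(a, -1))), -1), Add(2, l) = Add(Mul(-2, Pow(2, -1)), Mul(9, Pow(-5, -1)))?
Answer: Rational(60025, 157609) ≈ 0.38085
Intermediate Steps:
l = Rational(-24, 5) (l = Add(-2, Add(Mul(-2, Pow(2, -1)), Mul(9, Pow(-5, -1)))) = Add(-2, Add(Mul(-2, Rational(1, 2)), Mul(9, Rational(-1, 5)))) = Add(-2, Add(-1, Rational(-9, 5))) = Add(-2, Rational(-14, 5)) = Rational(-24, 5) ≈ -4.8000)
Function('m')(K) = Mul(7, Pow(Add(-11, Mul(Rational(1, 14), K)), -1)) (Function('m')(K) = Mul(7, Pow(Add(-11, Mul(K, Pow(14, -1))), -1)) = Mul(7, Pow(Add(-11, Mul(K, Rational(1, 14))), -1)) = Mul(7, Pow(Add(-11, Mul(Rational(1, 14), K)), -1)))
Pow(Function('m')(l), 2) = Pow(Mul(98, Pow(Add(-154, Rational(-24, 5)), -1)), 2) = Pow(Mul(98, Pow(Rational(-794, 5), -1)), 2) = Pow(Mul(98, Rational(-5, 794)), 2) = Pow(Rational(-245, 397), 2) = Rational(60025, 157609)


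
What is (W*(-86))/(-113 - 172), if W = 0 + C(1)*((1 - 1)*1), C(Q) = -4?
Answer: 0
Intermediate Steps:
W = 0 (W = 0 - 4*(1 - 1) = 0 - 0 = 0 - 4*0 = 0 + 0 = 0)
(W*(-86))/(-113 - 172) = (0*(-86))/(-113 - 172) = 0/(-285) = 0*(-1/285) = 0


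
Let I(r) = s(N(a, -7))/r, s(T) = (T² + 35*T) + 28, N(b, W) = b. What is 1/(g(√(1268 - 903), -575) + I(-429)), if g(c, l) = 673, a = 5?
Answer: 143/96163 ≈ 0.0014871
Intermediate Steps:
s(T) = 28 + T² + 35*T
I(r) = 228/r (I(r) = (28 + 5² + 35*5)/r = (28 + 25 + 175)/r = 228/r)
1/(g(√(1268 - 903), -575) + I(-429)) = 1/(673 + 228/(-429)) = 1/(673 + 228*(-1/429)) = 1/(673 - 76/143) = 1/(96163/143) = 143/96163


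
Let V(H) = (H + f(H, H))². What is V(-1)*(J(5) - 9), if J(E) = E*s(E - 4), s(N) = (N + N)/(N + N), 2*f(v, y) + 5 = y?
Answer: -64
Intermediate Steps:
f(v, y) = -5/2 + y/2
V(H) = (-5/2 + 3*H/2)² (V(H) = (H + (-5/2 + H/2))² = (-5/2 + 3*H/2)²)
s(N) = 1 (s(N) = (2*N)/((2*N)) = (1/(2*N))*(2*N) = 1)
J(E) = E (J(E) = E*1 = E)
V(-1)*(J(5) - 9) = ((-5 + 3*(-1))²/4)*(5 - 9) = ((-5 - 3)²/4)*(-4) = ((¼)*(-8)²)*(-4) = ((¼)*64)*(-4) = 16*(-4) = -64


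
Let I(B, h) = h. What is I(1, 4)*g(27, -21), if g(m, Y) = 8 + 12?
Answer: 80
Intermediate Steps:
g(m, Y) = 20
I(1, 4)*g(27, -21) = 4*20 = 80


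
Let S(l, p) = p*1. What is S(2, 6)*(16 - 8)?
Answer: 48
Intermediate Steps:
S(l, p) = p
S(2, 6)*(16 - 8) = 6*(16 - 8) = 6*8 = 48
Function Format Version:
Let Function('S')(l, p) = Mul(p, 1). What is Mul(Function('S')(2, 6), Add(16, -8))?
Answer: 48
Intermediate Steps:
Function('S')(l, p) = p
Mul(Function('S')(2, 6), Add(16, -8)) = Mul(6, Add(16, -8)) = Mul(6, 8) = 48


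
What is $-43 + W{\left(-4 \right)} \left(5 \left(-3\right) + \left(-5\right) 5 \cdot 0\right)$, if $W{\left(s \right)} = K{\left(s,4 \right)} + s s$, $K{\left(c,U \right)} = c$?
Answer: $-223$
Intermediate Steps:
$W{\left(s \right)} = s + s^{2}$ ($W{\left(s \right)} = s + s s = s + s^{2}$)
$-43 + W{\left(-4 \right)} \left(5 \left(-3\right) + \left(-5\right) 5 \cdot 0\right) = -43 + - 4 \left(1 - 4\right) \left(5 \left(-3\right) + \left(-5\right) 5 \cdot 0\right) = -43 + \left(-4\right) \left(-3\right) \left(-15 - 0\right) = -43 + 12 \left(-15 + 0\right) = -43 + 12 \left(-15\right) = -43 - 180 = -223$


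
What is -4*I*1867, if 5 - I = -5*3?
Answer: -149360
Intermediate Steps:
I = 20 (I = 5 - (-5)*3 = 5 - 1*(-15) = 5 + 15 = 20)
-4*I*1867 = -4*20*1867 = -80*1867 = -149360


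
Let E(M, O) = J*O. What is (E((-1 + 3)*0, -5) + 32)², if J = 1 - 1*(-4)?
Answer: 49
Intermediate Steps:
J = 5 (J = 1 + 4 = 5)
E(M, O) = 5*O
(E((-1 + 3)*0, -5) + 32)² = (5*(-5) + 32)² = (-25 + 32)² = 7² = 49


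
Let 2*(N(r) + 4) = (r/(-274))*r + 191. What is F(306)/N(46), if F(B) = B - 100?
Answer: 56444/24013 ≈ 2.3506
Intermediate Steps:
N(r) = 183/2 - r²/548 (N(r) = -4 + ((r/(-274))*r + 191)/2 = -4 + ((r*(-1/274))*r + 191)/2 = -4 + ((-r/274)*r + 191)/2 = -4 + (-r²/274 + 191)/2 = -4 + (191 - r²/274)/2 = -4 + (191/2 - r²/548) = 183/2 - r²/548)
F(B) = -100 + B
F(306)/N(46) = (-100 + 306)/(183/2 - 1/548*46²) = 206/(183/2 - 1/548*2116) = 206/(183/2 - 529/137) = 206/(24013/274) = 206*(274/24013) = 56444/24013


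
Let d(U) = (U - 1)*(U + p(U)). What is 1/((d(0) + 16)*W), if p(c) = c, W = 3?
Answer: 1/48 ≈ 0.020833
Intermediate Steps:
d(U) = 2*U*(-1 + U) (d(U) = (U - 1)*(U + U) = (-1 + U)*(2*U) = 2*U*(-1 + U))
1/((d(0) + 16)*W) = 1/((2*0*(-1 + 0) + 16)*3) = 1/((2*0*(-1) + 16)*3) = 1/((0 + 16)*3) = 1/(16*3) = 1/48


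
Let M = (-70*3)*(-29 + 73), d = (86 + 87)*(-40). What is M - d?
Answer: -2320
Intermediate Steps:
d = -6920 (d = 173*(-40) = -6920)
M = -9240 (M = -210*44 = -9240)
M - d = -9240 - 1*(-6920) = -9240 + 6920 = -2320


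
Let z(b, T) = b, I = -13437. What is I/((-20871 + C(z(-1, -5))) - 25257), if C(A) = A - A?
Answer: 4479/15376 ≈ 0.29130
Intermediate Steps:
C(A) = 0
I/((-20871 + C(z(-1, -5))) - 25257) = -13437/((-20871 + 0) - 25257) = -13437/(-20871 - 25257) = -13437/(-46128) = -13437*(-1/46128) = 4479/15376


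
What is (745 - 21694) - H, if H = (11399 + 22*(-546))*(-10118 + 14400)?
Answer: 2603917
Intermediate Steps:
H = -2624866 (H = (11399 - 12012)*4282 = -613*4282 = -2624866)
(745 - 21694) - H = (745 - 21694) - 1*(-2624866) = -20949 + 2624866 = 2603917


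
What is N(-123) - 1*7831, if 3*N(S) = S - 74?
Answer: -23690/3 ≈ -7896.7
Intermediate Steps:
N(S) = -74/3 + S/3 (N(S) = (S - 74)/3 = (-74 + S)/3 = -74/3 + S/3)
N(-123) - 1*7831 = (-74/3 + (⅓)*(-123)) - 1*7831 = (-74/3 - 41) - 7831 = -197/3 - 7831 = -23690/3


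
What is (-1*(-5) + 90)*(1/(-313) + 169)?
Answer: 5025120/313 ≈ 16055.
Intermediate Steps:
(-1*(-5) + 90)*(1/(-313) + 169) = (5 + 90)*(-1/313 + 169) = 95*(52896/313) = 5025120/313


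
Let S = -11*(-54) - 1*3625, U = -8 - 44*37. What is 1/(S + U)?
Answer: -1/4667 ≈ -0.00021427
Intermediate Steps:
U = -1636 (U = -8 - 1628 = -1636)
S = -3031 (S = 594 - 3625 = -3031)
1/(S + U) = 1/(-3031 - 1636) = 1/(-4667) = -1/4667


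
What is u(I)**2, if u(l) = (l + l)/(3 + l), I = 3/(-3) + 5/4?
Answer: 4/169 ≈ 0.023669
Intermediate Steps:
I = 1/4 (I = 3*(-1/3) + 5*(1/4) = -1 + 5/4 = 1/4 ≈ 0.25000)
u(l) = 2*l/(3 + l) (u(l) = (2*l)/(3 + l) = 2*l/(3 + l))
u(I)**2 = (2*(1/4)/(3 + 1/4))**2 = (2*(1/4)/(13/4))**2 = (2*(1/4)*(4/13))**2 = (2/13)**2 = 4/169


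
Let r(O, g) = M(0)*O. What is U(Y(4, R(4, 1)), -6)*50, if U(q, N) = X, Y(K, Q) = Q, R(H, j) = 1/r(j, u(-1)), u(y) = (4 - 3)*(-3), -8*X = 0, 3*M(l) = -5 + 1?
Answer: 0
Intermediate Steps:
M(l) = -4/3 (M(l) = (-5 + 1)/3 = (⅓)*(-4) = -4/3)
X = 0 (X = -⅛*0 = 0)
u(y) = -3 (u(y) = 1*(-3) = -3)
r(O, g) = -4*O/3
R(H, j) = -3/(4*j) (R(H, j) = 1/(-4*j/3) = -3/(4*j))
U(q, N) = 0
U(Y(4, R(4, 1)), -6)*50 = 0*50 = 0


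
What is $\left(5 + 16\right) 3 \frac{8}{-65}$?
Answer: $- \frac{504}{65} \approx -7.7538$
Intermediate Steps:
$\left(5 + 16\right) 3 \frac{8}{-65} = 21 \cdot 3 \cdot 8 \left(- \frac{1}{65}\right) = 63 \left(- \frac{8}{65}\right) = - \frac{504}{65}$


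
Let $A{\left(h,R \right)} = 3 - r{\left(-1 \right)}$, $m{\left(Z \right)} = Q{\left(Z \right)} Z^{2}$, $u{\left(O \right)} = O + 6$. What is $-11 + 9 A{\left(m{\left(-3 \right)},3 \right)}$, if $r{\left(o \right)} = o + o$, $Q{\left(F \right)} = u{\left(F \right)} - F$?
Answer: $34$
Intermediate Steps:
$u{\left(O \right)} = 6 + O$
$Q{\left(F \right)} = 6$ ($Q{\left(F \right)} = \left(6 + F\right) - F = 6$)
$m{\left(Z \right)} = 6 Z^{2}$
$r{\left(o \right)} = 2 o$
$A{\left(h,R \right)} = 5$ ($A{\left(h,R \right)} = 3 - 2 \left(-1\right) = 3 - -2 = 3 + 2 = 5$)
$-11 + 9 A{\left(m{\left(-3 \right)},3 \right)} = -11 + 9 \cdot 5 = -11 + 45 = 34$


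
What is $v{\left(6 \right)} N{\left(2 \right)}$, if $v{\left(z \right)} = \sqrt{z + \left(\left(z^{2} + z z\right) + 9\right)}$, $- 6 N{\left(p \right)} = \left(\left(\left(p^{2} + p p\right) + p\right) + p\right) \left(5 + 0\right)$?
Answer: $- 10 \sqrt{87} \approx -93.274$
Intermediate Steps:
$N{\left(p \right)} = - \frac{5 p}{3} - \frac{5 p^{2}}{3}$ ($N{\left(p \right)} = - \frac{\left(\left(\left(p^{2} + p p\right) + p\right) + p\right) \left(5 + 0\right)}{6} = - \frac{\left(\left(\left(p^{2} + p^{2}\right) + p\right) + p\right) 5}{6} = - \frac{\left(\left(2 p^{2} + p\right) + p\right) 5}{6} = - \frac{\left(\left(p + 2 p^{2}\right) + p\right) 5}{6} = - \frac{\left(2 p + 2 p^{2}\right) 5}{6} = - \frac{10 p + 10 p^{2}}{6} = - \frac{5 p}{3} - \frac{5 p^{2}}{3}$)
$v{\left(z \right)} = \sqrt{9 + z + 2 z^{2}}$ ($v{\left(z \right)} = \sqrt{z + \left(\left(z^{2} + z^{2}\right) + 9\right)} = \sqrt{z + \left(2 z^{2} + 9\right)} = \sqrt{z + \left(9 + 2 z^{2}\right)} = \sqrt{9 + z + 2 z^{2}}$)
$v{\left(6 \right)} N{\left(2 \right)} = \sqrt{9 + 6 + 2 \cdot 6^{2}} \left(\left(- \frac{5}{3}\right) 2 \left(1 + 2\right)\right) = \sqrt{9 + 6 + 2 \cdot 36} \left(\left(- \frac{5}{3}\right) 2 \cdot 3\right) = \sqrt{9 + 6 + 72} \left(-10\right) = \sqrt{87} \left(-10\right) = - 10 \sqrt{87}$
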